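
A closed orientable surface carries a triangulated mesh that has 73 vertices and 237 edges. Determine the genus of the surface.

4

Every face is a triangle and each edge borders two faces, so 3F = 2·237, giving F = 158.
χ = V − E + F = 73 − 237 + 158 = -6.
For a closed orientable surface χ = 2 − 2g, so g = (2 − (-6))/2 = 4.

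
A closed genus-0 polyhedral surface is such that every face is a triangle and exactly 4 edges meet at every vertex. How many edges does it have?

Each face has 3 edges and each edge borders two faces, so 2E = 3F.
Each vertex has degree 4, so 4V = 2E and hence V = 3F/4.
Euler: V − E + F = 2 ⇒ (3F/4) − (3F/2) + F = 2.
Multiply by 8: (6 − 12 + 8)F = 16, i.e. 2F = 16.
So F = 8, E = 3·8/2 = 12, V = 3·8/4 = 6.

12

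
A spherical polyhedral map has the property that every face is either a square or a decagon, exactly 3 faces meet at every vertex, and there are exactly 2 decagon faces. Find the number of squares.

Let x be the number of squares; then F = 2 + x.
Edge–face incidences: 2E = 10·2 + 4·x = 20 + 4x.
Every vertex has degree 3, so 3V = 2E.
Euler: V − E + F = 2 ⇒ (2E)/3 − E + (2 + x) = 2.
Multiply by 6: 2·(2E) − 3·(2E) + 6·(2 + x) = 12, i.e. 12 + 6x − (20 + 4x) = 12.
Collecting terms: 2x − 8 = 12, so 2x = 20, so x = 10.
Then 2E = 20 + 4·10 = 60, so E = 30, V = 2E/3 = 20, F = 2 + 10 = 12.

10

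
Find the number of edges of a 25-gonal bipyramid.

A bipyramid over an n-gon has 2n triangular faces and n + 2 vertices: V = 25 + 2 = 27, E = 3·25 = 75, F = 2·25 = 50.

75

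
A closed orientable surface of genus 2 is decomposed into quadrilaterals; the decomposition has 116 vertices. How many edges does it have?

χ = 2 − 2·2 = -2, and every face is a square so 4F = 2E.
V − E + F = -2 with E = 4F/2 gives 116 − (4/2 − 1)·F = -2, so F = 118 and E = 236.

236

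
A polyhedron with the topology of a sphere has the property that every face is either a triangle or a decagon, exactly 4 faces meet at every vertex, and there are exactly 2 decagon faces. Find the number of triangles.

20

Let x be the number of triangles; then F = 2 + x.
Edge–face incidences: 2E = 10·2 + 3·x = 20 + 3x.
Every vertex has degree 4, so 4V = 2E.
Euler: V − E + F = 2 ⇒ (2E)/4 − E + (2 + x) = 2.
Multiply by 8: 2·(2E) − 4·(2E) + 8·(2 + x) = 16, i.e. 16 + 8x − 2·(20 + 3x) = 16.
Collecting terms: 2x − 24 = 16, so 2x = 40, so x = 20.
Then 2E = 20 + 3·20 = 80, so E = 40, V = 2E/4 = 20, F = 2 + 20 = 22.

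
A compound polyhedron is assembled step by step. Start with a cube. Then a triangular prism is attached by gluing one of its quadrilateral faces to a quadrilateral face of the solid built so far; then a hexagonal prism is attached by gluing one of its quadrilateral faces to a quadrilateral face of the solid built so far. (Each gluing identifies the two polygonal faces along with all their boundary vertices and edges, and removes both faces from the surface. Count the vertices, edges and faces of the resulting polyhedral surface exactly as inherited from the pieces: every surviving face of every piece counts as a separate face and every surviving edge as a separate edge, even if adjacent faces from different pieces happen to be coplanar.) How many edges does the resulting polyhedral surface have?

A cube: V=8, E=12, F=6.
Attach a triangular prism (V=6, E=9, F=5) along a 4-gon: merge 4 vertices and 4 edges, delete both glued faces → V=10, E=17, F=9.
Attach a hexagonal prism (V=12, E=18, F=8) along a 4-gon: merge 4 vertices and 4 edges, delete both glued faces → V=18, E=31, F=15.
Check: V − E + F = 18 − 31 + 15 = 2.

31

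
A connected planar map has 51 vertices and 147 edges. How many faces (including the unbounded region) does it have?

Euler's formula for a connected plane graph: V − E + F = 2, so F = 2 − 51 + 147 = 98.

98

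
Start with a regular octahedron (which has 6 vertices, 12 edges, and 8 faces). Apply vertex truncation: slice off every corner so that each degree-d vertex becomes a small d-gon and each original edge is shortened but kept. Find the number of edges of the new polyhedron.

36

Truncation replaces each original edge-end by a new vertex, so V′ = 2E = 24.
Each original edge survives, and each old vertex of degree d contributes d new edges; summing degrees gives Σd = 2E, so E′ = E + 2E = 3E = 36.
Each original face survives and each original vertex becomes one new face: F′ = F + V = 14.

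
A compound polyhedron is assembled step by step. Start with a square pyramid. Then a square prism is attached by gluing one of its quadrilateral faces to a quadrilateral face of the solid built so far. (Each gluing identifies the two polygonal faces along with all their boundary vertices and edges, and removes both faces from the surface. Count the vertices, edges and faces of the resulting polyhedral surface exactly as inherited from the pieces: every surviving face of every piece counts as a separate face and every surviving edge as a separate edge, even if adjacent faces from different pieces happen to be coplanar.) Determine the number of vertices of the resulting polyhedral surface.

A square pyramid: V=5, E=8, F=5.
Attach a square prism (V=8, E=12, F=6) along a 4-gon: merge 4 vertices and 4 edges, delete both glued faces → V=9, E=16, F=9.
Check: V − E + F = 9 − 16 + 9 = 2.

9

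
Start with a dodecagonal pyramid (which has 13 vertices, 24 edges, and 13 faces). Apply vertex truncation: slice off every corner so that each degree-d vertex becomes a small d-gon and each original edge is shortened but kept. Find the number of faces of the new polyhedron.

26

Truncation replaces each original edge-end by a new vertex, so V′ = 2E = 48.
Each original edge survives, and each old vertex of degree d contributes d new edges; summing degrees gives Σd = 2E, so E′ = E + 2E = 3E = 72.
Each original face survives and each original vertex becomes one new face: F′ = F + V = 26.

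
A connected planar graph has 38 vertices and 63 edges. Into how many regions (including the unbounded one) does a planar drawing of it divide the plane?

27

Euler's formula for a connected plane graph: V − E + F = 2, so F = 2 − 38 + 63 = 27.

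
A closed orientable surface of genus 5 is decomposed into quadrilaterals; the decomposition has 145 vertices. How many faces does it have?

153

χ = 2 − 2·5 = -8, and every face is a square so 4F = 2E.
V − E + F = -8 with E = 4F/2 gives 145 − (4/2 − 1)·F = -8, so F = 153 and E = 306.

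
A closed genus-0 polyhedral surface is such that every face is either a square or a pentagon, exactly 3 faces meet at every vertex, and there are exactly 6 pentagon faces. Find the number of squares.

3

Let x be the number of squares; then F = 6 + x.
Edge–face incidences: 2E = 5·6 + 4·x = 30 + 4x.
Every vertex has degree 3, so 3V = 2E.
Euler: V − E + F = 2 ⇒ (2E)/3 − E + (6 + x) = 2.
Multiply by 6: 2·(2E) − 3·(2E) + 6·(6 + x) = 12, i.e. 36 + 6x − (30 + 4x) = 12.
Collecting terms: 2x + 6 = 12, so 2x = 6, so x = 3.
Then 2E = 30 + 4·3 = 42, so E = 21, V = 2E/3 = 14, F = 6 + 3 = 9.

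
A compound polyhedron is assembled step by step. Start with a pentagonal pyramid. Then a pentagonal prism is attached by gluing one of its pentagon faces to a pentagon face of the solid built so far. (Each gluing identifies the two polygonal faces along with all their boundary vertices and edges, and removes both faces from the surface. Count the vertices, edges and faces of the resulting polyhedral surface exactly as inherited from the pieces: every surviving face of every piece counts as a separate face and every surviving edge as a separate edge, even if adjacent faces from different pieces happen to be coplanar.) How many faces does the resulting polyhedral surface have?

A pentagonal pyramid: V=6, E=10, F=6.
Attach a pentagonal prism (V=10, E=15, F=7) along a 5-gon: merge 5 vertices and 5 edges, delete both glued faces → V=11, E=20, F=11.
Check: V − E + F = 11 − 20 + 11 = 2.

11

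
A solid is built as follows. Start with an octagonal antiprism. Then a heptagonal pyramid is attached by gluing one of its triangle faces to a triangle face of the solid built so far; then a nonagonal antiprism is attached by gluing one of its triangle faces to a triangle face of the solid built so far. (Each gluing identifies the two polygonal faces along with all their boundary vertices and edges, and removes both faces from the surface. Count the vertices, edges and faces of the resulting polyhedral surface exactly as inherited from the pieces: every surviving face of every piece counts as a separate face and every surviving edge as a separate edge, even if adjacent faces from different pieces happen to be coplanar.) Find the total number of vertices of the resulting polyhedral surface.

36

An octagonal antiprism: V=16, E=32, F=18.
Attach a heptagonal pyramid (V=8, E=14, F=8) along a 3-gon: merge 3 vertices and 3 edges, delete both glued faces → V=21, E=43, F=24.
Attach a nonagonal antiprism (V=18, E=36, F=20) along a 3-gon: merge 3 vertices and 3 edges, delete both glued faces → V=36, E=76, F=42.
Check: V − E + F = 36 − 76 + 42 = 2.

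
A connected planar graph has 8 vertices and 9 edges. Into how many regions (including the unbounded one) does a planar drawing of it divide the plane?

Euler's formula for a connected plane graph: V − E + F = 2, so F = 2 − 8 + 9 = 3.

3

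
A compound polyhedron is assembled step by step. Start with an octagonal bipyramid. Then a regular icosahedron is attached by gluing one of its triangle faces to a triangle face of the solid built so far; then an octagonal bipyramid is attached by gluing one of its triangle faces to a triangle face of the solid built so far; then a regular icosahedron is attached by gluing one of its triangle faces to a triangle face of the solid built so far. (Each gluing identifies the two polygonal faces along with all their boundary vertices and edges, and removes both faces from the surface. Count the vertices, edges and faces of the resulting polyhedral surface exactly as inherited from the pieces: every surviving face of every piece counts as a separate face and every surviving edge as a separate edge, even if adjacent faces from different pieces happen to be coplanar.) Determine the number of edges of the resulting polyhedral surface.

99

An octagonal bipyramid: V=10, E=24, F=16.
Attach a regular icosahedron (V=12, E=30, F=20) along a 3-gon: merge 3 vertices and 3 edges, delete both glued faces → V=19, E=51, F=34.
Attach an octagonal bipyramid (V=10, E=24, F=16) along a 3-gon: merge 3 vertices and 3 edges, delete both glued faces → V=26, E=72, F=48.
Attach a regular icosahedron (V=12, E=30, F=20) along a 3-gon: merge 3 vertices and 3 edges, delete both glued faces → V=35, E=99, F=66.
Check: V − E + F = 35 − 99 + 66 = 2.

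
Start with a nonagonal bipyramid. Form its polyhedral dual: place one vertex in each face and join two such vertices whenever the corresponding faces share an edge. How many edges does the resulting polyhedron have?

The base solid has V = 11, E = 27, F = 18.
The dual swaps V and F and preserves E: V′ = F = 18, E′ = E = 27, F′ = V = 11.

27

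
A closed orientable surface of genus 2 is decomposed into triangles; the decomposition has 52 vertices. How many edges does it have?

χ = 2 − 2·2 = -2, and every face is a triangle so 3F = 2E.
V − E + F = -2 with E = 3F/2 gives 52 − (3/2 − 1)·F = -2, so F = 108 and E = 162.

162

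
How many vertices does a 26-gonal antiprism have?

52

An antiprism on an n-gon has two n-gon caps and 2n triangles: V = 2·26 = 52, E = 4·26 = 104, F = 2·26 + 2 = 54.
Check: V − E + F = 52 − 104 + 54 = 2.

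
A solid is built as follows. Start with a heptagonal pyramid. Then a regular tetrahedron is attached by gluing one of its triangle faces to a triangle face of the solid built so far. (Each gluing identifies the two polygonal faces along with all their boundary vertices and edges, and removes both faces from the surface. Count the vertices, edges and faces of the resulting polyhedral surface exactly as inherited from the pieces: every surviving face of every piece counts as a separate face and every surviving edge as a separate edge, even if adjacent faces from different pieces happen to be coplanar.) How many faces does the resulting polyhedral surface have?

A heptagonal pyramid: V=8, E=14, F=8.
Attach a regular tetrahedron (V=4, E=6, F=4) along a 3-gon: merge 3 vertices and 3 edges, delete both glued faces → V=9, E=17, F=10.
Check: V − E + F = 9 − 17 + 10 = 2.

10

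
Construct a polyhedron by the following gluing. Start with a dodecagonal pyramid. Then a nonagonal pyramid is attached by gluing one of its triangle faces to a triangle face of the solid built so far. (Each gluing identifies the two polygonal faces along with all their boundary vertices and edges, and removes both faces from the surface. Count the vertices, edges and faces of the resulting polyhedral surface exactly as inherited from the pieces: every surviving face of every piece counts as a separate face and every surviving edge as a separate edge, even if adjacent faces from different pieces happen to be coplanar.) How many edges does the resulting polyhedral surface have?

39

A dodecagonal pyramid: V=13, E=24, F=13.
Attach a nonagonal pyramid (V=10, E=18, F=10) along a 3-gon: merge 3 vertices and 3 edges, delete both glued faces → V=20, E=39, F=21.
Check: V − E + F = 20 − 39 + 21 = 2.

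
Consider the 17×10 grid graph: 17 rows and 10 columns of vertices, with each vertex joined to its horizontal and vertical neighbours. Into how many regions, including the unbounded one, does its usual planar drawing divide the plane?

The grid has V = 17·10 = 170 vertices and E = 17·9 + 10·16 = 313 edges.
F = 2 − V + E = 2 − 170 + 313 = 145.

145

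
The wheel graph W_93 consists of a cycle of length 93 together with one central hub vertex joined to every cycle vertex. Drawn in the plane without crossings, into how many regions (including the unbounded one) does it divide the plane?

94

W_93 has V = 93 + 1 = 94 vertices and E = 2·93 = 186 edges.
By Euler's formula F = 2 − V + E = 2 − 94 + 186 = 94.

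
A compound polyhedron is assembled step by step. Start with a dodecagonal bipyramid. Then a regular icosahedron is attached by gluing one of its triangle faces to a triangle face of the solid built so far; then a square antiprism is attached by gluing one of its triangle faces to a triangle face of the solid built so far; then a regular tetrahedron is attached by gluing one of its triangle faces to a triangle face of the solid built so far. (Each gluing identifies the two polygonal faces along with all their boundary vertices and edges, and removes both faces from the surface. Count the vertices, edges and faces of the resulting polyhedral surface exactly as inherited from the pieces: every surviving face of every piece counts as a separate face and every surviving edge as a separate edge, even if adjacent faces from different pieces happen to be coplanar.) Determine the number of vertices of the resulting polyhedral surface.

29

A dodecagonal bipyramid: V=14, E=36, F=24.
Attach a regular icosahedron (V=12, E=30, F=20) along a 3-gon: merge 3 vertices and 3 edges, delete both glued faces → V=23, E=63, F=42.
Attach a square antiprism (V=8, E=16, F=10) along a 3-gon: merge 3 vertices and 3 edges, delete both glued faces → V=28, E=76, F=50.
Attach a regular tetrahedron (V=4, E=6, F=4) along a 3-gon: merge 3 vertices and 3 edges, delete both glued faces → V=29, E=79, F=52.
Check: V − E + F = 29 − 79 + 52 = 2.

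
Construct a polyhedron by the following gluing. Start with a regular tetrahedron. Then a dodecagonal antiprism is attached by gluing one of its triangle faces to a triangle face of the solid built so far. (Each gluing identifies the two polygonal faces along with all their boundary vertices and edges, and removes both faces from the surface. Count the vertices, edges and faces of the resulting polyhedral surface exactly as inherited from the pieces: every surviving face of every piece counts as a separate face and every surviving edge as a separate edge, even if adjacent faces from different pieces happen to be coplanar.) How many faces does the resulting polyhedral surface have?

28

A regular tetrahedron: V=4, E=6, F=4.
Attach a dodecagonal antiprism (V=24, E=48, F=26) along a 3-gon: merge 3 vertices and 3 edges, delete both glued faces → V=25, E=51, F=28.
Check: V − E + F = 25 − 51 + 28 = 2.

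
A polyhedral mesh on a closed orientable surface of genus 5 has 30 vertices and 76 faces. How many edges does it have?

114

For a closed orientable surface of genus 5, χ = 2 − 2·5 = -8.
E = V + F − (-8) = 30 + 76 − (-8) = 114.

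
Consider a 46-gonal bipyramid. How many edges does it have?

A bipyramid over an n-gon has 2n triangular faces and n + 2 vertices: V = 46 + 2 = 48, E = 3·46 = 138, F = 2·46 = 92.
Check: V − E + F = 48 − 138 + 92 = 2.

138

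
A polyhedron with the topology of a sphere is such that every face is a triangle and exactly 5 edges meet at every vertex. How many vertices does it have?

Each face has 3 edges and each edge borders two faces, so 2E = 3F.
Each vertex has degree 5, so 5V = 2E and hence V = 3F/5.
Euler: V − E + F = 2 ⇒ (3F/5) − (3F/2) + F = 2.
Multiply by 10: (6 − 15 + 10)F = 20, i.e. 1F = 20.
So F = 20, E = 3·20/2 = 30, V = 3·20/5 = 12.

12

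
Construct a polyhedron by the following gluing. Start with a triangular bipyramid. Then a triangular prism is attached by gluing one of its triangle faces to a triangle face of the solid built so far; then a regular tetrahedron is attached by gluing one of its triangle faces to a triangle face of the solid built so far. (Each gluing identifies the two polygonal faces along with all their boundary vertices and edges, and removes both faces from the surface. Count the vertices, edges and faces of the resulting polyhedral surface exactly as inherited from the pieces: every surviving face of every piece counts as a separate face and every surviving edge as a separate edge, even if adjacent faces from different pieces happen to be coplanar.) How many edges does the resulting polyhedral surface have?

18

A triangular bipyramid: V=5, E=9, F=6.
Attach a triangular prism (V=6, E=9, F=5) along a 3-gon: merge 3 vertices and 3 edges, delete both glued faces → V=8, E=15, F=9.
Attach a regular tetrahedron (V=4, E=6, F=4) along a 3-gon: merge 3 vertices and 3 edges, delete both glued faces → V=9, E=18, F=11.
Check: V − E + F = 9 − 18 + 11 = 2.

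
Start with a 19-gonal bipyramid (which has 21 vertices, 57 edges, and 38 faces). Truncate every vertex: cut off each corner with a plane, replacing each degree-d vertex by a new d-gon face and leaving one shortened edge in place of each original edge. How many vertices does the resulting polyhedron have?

114

Truncation replaces each original edge-end by a new vertex, so V′ = 2E = 114.
Each original edge survives, and each old vertex of degree d contributes d new edges; summing degrees gives Σd = 2E, so E′ = E + 2E = 3E = 171.
Each original face survives and each original vertex becomes one new face: F′ = F + V = 59.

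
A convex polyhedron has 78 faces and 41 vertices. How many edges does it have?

Here V − E + F = 2.
E = V + F − (2) = 41 + 78 − (2) = 117.

117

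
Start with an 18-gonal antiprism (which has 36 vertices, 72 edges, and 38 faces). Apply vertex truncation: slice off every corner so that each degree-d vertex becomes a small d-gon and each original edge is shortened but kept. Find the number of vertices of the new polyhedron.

Truncation replaces each original edge-end by a new vertex, so V′ = 2E = 144.
Each original edge survives, and each old vertex of degree d contributes d new edges; summing degrees gives Σd = 2E, so E′ = E + 2E = 3E = 216.
Each original face survives and each original vertex becomes one new face: F′ = F + V = 74.

144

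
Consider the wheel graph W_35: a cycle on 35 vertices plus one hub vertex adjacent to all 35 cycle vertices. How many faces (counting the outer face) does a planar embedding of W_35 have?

W_35 has V = 35 + 1 = 36 vertices and E = 2·35 = 70 edges.
By Euler's formula F = 2 − V + E = 2 − 36 + 70 = 36.

36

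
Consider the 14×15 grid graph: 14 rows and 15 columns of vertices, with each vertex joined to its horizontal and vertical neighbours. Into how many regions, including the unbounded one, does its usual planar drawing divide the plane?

183

The grid has V = 14·15 = 210 vertices and E = 14·14 + 15·13 = 391 edges.
F = 2 − V + E = 2 − 210 + 391 = 183.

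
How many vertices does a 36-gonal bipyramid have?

38

A bipyramid over an n-gon has 2n triangular faces and n + 2 vertices: V = 36 + 2 = 38, E = 3·36 = 108, F = 2·36 = 72.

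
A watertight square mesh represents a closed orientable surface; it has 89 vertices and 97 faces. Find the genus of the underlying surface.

5

Every face is a square, so 2E = 4·97 = 388, giving E = 194.
χ = V − E + F = 89 − 194 + 97 = -8.
For a closed orientable surface χ = 2 − 2g, so g = (2 − (-8))/2 = 5.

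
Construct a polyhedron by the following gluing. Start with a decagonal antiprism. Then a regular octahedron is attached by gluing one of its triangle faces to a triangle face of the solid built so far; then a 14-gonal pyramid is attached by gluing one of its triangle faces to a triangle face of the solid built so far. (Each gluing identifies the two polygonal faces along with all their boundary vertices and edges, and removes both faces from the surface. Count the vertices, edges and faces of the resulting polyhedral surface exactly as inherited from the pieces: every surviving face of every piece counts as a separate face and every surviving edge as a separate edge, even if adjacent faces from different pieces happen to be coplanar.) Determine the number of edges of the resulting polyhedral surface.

74

A decagonal antiprism: V=20, E=40, F=22.
Attach a regular octahedron (V=6, E=12, F=8) along a 3-gon: merge 3 vertices and 3 edges, delete both glued faces → V=23, E=49, F=28.
Attach a 14-gonal pyramid (V=15, E=28, F=15) along a 3-gon: merge 3 vertices and 3 edges, delete both glued faces → V=35, E=74, F=41.
Check: V − E + F = 35 − 74 + 41 = 2.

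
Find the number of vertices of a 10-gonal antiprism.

An antiprism on an n-gon has two n-gon caps and 2n triangles: V = 2·10 = 20, E = 4·10 = 40, F = 2·10 + 2 = 22.

20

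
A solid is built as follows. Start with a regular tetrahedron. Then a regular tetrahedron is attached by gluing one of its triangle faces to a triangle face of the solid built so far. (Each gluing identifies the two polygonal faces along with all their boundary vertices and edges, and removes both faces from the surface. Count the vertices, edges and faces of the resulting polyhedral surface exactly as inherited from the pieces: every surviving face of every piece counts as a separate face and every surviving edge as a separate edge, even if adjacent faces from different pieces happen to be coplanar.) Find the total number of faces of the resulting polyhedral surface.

6

A regular tetrahedron: V=4, E=6, F=4.
Attach a regular tetrahedron (V=4, E=6, F=4) along a 3-gon: merge 3 vertices and 3 edges, delete both glued faces → V=5, E=9, F=6.
Check: V − E + F = 5 − 9 + 6 = 2.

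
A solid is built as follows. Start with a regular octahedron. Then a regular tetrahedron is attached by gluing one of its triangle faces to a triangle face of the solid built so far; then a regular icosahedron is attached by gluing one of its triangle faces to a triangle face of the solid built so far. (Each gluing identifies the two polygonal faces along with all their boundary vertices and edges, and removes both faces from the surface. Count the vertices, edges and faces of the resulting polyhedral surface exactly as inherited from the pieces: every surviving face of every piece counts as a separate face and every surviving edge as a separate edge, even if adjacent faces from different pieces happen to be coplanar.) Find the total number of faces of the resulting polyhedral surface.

A regular octahedron: V=6, E=12, F=8.
Attach a regular tetrahedron (V=4, E=6, F=4) along a 3-gon: merge 3 vertices and 3 edges, delete both glued faces → V=7, E=15, F=10.
Attach a regular icosahedron (V=12, E=30, F=20) along a 3-gon: merge 3 vertices and 3 edges, delete both glued faces → V=16, E=42, F=28.
Check: V − E + F = 16 − 42 + 28 = 2.

28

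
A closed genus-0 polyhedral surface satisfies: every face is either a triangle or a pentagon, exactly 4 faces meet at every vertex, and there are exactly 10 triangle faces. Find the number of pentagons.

Let x be the number of pentagons; then F = 10 + x.
Edge–face incidences: 2E = 3·10 + 5·x = 30 + 5x.
Every vertex has degree 4, so 4V = 2E.
Euler: V − E + F = 2 ⇒ (2E)/4 − E + (10 + x) = 2.
Multiply by 8: 2·(2E) − 4·(2E) + 8·(10 + x) = 16, i.e. 80 + 8x − 2·(30 + 5x) = 16.
Collecting terms: −2x + 20 = 16, so −2x = −4, so x = 2.
Then 2E = 30 + 5·2 = 40, so E = 20, V = 2E/4 = 10, F = 10 + 2 = 12.

2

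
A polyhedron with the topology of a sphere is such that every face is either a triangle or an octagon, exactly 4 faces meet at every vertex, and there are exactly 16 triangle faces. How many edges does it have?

Let x be the number of octagons; then F = 16 + x.
Edge–face incidences: 2E = 3·16 + 8·x = 48 + 8x.
Every vertex has degree 4, so 4V = 2E.
Euler: V − E + F = 2 ⇒ (2E)/4 − E + (16 + x) = 2.
Multiply by 8: 2·(2E) − 4·(2E) + 8·(16 + x) = 16, i.e. 128 + 8x − 2·(48 + 8x) = 16.
Collecting terms: −8x + 32 = 16, so −8x = −16, so x = 2.
Then 2E = 48 + 8·2 = 64, so E = 32, V = 2E/4 = 16, F = 16 + 2 = 18.

32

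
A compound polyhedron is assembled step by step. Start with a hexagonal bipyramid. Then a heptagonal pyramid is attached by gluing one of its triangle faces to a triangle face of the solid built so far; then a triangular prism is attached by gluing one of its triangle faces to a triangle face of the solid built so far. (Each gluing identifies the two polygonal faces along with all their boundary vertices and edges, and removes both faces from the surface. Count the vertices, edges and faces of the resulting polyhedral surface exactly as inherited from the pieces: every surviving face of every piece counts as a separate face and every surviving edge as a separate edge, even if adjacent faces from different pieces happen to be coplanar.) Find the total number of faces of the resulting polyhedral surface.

A hexagonal bipyramid: V=8, E=18, F=12.
Attach a heptagonal pyramid (V=8, E=14, F=8) along a 3-gon: merge 3 vertices and 3 edges, delete both glued faces → V=13, E=29, F=18.
Attach a triangular prism (V=6, E=9, F=5) along a 3-gon: merge 3 vertices and 3 edges, delete both glued faces → V=16, E=35, F=21.
Check: V − E + F = 16 − 35 + 21 = 2.

21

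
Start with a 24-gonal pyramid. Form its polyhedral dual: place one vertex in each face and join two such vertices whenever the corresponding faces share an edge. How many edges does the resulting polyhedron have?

48

The base solid has V = 25, E = 48, F = 25.
The dual swaps V and F and preserves E: V′ = F = 25, E′ = E = 48, F′ = V = 25.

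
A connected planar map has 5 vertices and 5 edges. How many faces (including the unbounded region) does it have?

2

Euler's formula for a connected plane graph: V − E + F = 2, so F = 2 − 5 + 5 = 2.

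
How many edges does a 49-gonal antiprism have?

196

An antiprism on an n-gon has two n-gon caps and 2n triangles: V = 2·49 = 98, E = 4·49 = 196, F = 2·49 + 2 = 100.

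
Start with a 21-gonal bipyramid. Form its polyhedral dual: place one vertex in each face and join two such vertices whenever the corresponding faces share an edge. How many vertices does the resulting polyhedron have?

The base solid has V = 23, E = 63, F = 42.
The dual swaps V and F and preserves E: V′ = F = 42, E′ = E = 63, F′ = V = 23.

42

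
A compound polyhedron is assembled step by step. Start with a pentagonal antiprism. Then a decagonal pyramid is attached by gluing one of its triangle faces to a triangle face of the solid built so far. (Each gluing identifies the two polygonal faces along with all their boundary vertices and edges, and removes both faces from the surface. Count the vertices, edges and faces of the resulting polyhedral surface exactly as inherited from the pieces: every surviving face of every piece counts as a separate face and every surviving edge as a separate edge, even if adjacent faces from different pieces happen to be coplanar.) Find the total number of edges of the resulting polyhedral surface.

37

A pentagonal antiprism: V=10, E=20, F=12.
Attach a decagonal pyramid (V=11, E=20, F=11) along a 3-gon: merge 3 vertices and 3 edges, delete both glued faces → V=18, E=37, F=21.
Check: V − E + F = 18 − 37 + 21 = 2.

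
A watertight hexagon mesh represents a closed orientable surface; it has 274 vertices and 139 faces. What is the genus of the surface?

3

Every face is a hexagon, so 2E = 6·139 = 834, giving E = 417.
χ = V − E + F = 274 − 417 + 139 = -4.
For a closed orientable surface χ = 2 − 2g, so g = (2 − (-4))/2 = 3.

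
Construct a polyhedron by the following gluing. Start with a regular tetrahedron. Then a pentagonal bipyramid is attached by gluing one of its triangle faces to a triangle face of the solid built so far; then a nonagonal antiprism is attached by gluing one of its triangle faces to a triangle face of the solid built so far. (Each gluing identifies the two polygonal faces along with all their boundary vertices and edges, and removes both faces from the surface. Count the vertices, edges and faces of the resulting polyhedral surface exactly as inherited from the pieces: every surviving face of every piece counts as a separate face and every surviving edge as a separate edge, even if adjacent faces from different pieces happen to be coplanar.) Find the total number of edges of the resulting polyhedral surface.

51

A regular tetrahedron: V=4, E=6, F=4.
Attach a pentagonal bipyramid (V=7, E=15, F=10) along a 3-gon: merge 3 vertices and 3 edges, delete both glued faces → V=8, E=18, F=12.
Attach a nonagonal antiprism (V=18, E=36, F=20) along a 3-gon: merge 3 vertices and 3 edges, delete both glued faces → V=23, E=51, F=30.
Check: V − E + F = 23 − 51 + 30 = 2.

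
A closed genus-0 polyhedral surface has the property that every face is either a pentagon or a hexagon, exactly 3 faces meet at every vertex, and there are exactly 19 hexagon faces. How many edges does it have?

Let x be the number of pentagons; then F = 19 + x.
Edge–face incidences: 2E = 6·19 + 5·x = 114 + 5x.
Every vertex has degree 3, so 3V = 2E.
Euler: V − E + F = 2 ⇒ (2E)/3 − E + (19 + x) = 2.
Multiply by 6: 2·(2E) − 3·(2E) + 6·(19 + x) = 12, i.e. 114 + 6x − (114 + 5x) = 12.
Collecting terms: x = 12.
Then 2E = 114 + 5·12 = 174, so E = 87, V = 2E/3 = 58, F = 19 + 12 = 31.

87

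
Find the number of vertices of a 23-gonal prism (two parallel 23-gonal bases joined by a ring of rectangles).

46

A prism on an n-gon has two n-gon bases and n rectangular sides: V = 2·23 = 46, E = 3·23 = 69, F = 23 + 2 = 25.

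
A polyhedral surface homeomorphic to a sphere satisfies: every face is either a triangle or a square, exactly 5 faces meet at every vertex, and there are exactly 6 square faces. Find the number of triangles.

Let x be the number of triangles; then F = 6 + x.
Edge–face incidences: 2E = 4·6 + 3·x = 24 + 3x.
Every vertex has degree 5, so 5V = 2E.
Euler: V − E + F = 2 ⇒ (2E)/5 − E + (6 + x) = 2.
Multiply by 10: 2·(2E) − 5·(2E) + 10·(6 + x) = 20, i.e. 60 + 10x − 3·(24 + 3x) = 20.
Collecting terms: x − 12 = 20, so x = 32.
Then 2E = 24 + 3·32 = 120, so E = 60, V = 2E/5 = 24, F = 6 + 32 = 38.

32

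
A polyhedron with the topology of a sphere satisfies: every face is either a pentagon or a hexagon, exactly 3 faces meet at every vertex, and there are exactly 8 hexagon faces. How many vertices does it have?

Let x be the number of pentagons; then F = 8 + x.
Edge–face incidences: 2E = 6·8 + 5·x = 48 + 5x.
Every vertex has degree 3, so 3V = 2E.
Euler: V − E + F = 2 ⇒ (2E)/3 − E + (8 + x) = 2.
Multiply by 6: 2·(2E) − 3·(2E) + 6·(8 + x) = 12, i.e. 48 + 6x − (48 + 5x) = 12.
Collecting terms: x = 12.
Then 2E = 48 + 5·12 = 108, so E = 54, V = 2E/3 = 36, F = 8 + 12 = 20.

36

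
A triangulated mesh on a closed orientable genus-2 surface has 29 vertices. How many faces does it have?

χ = 2 − 2·2 = -2, and every face is a triangle so 3F = 2E.
V − E + F = -2 with E = 3F/2 gives 29 − (3/2 − 1)·F = -2, so F = 62 and E = 93.

62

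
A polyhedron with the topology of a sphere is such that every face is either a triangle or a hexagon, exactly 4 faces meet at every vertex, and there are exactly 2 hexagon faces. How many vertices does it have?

12

Let x be the number of triangles; then F = 2 + x.
Edge–face incidences: 2E = 6·2 + 3·x = 12 + 3x.
Every vertex has degree 4, so 4V = 2E.
Euler: V − E + F = 2 ⇒ (2E)/4 − E + (2 + x) = 2.
Multiply by 8: 2·(2E) − 4·(2E) + 8·(2 + x) = 16, i.e. 16 + 8x − 2·(12 + 3x) = 16.
Collecting terms: 2x − 8 = 16, so 2x = 24, so x = 12.
Then 2E = 12 + 3·12 = 48, so E = 24, V = 2E/4 = 12, F = 2 + 12 = 14.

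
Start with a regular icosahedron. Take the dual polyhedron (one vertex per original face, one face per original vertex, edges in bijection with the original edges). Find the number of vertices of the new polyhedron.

The base solid has V = 12, E = 30, F = 20.
The dual swaps V and F and preserves E: V′ = F = 20, E′ = E = 30, F′ = V = 12.

20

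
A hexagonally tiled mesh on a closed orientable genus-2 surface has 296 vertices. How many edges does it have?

447

χ = 2 − 2·2 = -2, and every face is a hexagon so 6F = 2E.
V − E + F = -2 with E = 6F/2 gives 296 − (6/2 − 1)·F = -2, so F = 149 and E = 447.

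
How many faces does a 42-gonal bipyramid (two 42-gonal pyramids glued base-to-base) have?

A bipyramid over an n-gon has 2n triangular faces and n + 2 vertices: V = 42 + 2 = 44, E = 3·42 = 126, F = 2·42 = 84.

84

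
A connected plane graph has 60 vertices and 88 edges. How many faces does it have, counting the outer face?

Euler's formula for a connected plane graph: V − E + F = 2, so F = 2 − 60 + 88 = 30.

30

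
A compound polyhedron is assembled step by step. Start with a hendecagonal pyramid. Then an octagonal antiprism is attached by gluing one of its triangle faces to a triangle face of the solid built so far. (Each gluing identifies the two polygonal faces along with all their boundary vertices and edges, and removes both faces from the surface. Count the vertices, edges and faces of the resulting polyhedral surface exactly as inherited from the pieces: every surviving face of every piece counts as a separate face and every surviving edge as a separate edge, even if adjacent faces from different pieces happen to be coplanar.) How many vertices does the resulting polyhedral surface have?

A hendecagonal pyramid: V=12, E=22, F=12.
Attach an octagonal antiprism (V=16, E=32, F=18) along a 3-gon: merge 3 vertices and 3 edges, delete both glued faces → V=25, E=51, F=28.
Check: V − E + F = 25 − 51 + 28 = 2.

25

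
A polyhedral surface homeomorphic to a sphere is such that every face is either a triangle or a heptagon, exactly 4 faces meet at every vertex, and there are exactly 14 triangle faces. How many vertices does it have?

14

Let x be the number of heptagons; then F = 14 + x.
Edge–face incidences: 2E = 3·14 + 7·x = 42 + 7x.
Every vertex has degree 4, so 4V = 2E.
Euler: V − E + F = 2 ⇒ (2E)/4 − E + (14 + x) = 2.
Multiply by 8: 2·(2E) − 4·(2E) + 8·(14 + x) = 16, i.e. 112 + 8x − 2·(42 + 7x) = 16.
Collecting terms: −6x + 28 = 16, so −6x = −12, so x = 2.
Then 2E = 42 + 7·2 = 56, so E = 28, V = 2E/4 = 14, F = 14 + 2 = 16.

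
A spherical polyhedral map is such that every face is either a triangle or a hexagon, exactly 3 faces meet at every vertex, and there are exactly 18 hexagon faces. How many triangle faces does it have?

Let x be the number of triangles; then F = 18 + x.
Edge–face incidences: 2E = 6·18 + 3·x = 108 + 3x.
Every vertex has degree 3, so 3V = 2E.
Euler: V − E + F = 2 ⇒ (2E)/3 − E + (18 + x) = 2.
Multiply by 6: 2·(2E) − 3·(2E) + 6·(18 + x) = 12, i.e. 108 + 6x − (108 + 3x) = 12.
Collecting terms: 3x = 12, so x = 4.
Then 2E = 108 + 3·4 = 120, so E = 60, V = 2E/3 = 40, F = 18 + 4 = 22.

4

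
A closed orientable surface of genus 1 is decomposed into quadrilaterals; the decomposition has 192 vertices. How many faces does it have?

χ = 2 − 2·1 = 0, and every face is a square so 4F = 2E.
V − E + F = 0 with E = 4F/2 gives 192 − (4/2 − 1)·F = 0, so F = 192 and E = 384.

192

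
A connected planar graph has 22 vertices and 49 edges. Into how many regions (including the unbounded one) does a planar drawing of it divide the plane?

29

Euler's formula for a connected plane graph: V − E + F = 2, so F = 2 − 22 + 49 = 29.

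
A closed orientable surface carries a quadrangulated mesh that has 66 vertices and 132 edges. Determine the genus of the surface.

1

Every face is a square and each edge borders two faces, so 4F = 2·132, giving F = 66.
χ = V − E + F = 66 − 132 + 66 = 0.
For a closed orientable surface χ = 2 − 2g, so g = (2 − (0))/2 = 1.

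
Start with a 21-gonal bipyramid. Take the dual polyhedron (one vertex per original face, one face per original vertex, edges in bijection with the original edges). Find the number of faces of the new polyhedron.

23

The base solid has V = 23, E = 63, F = 42.
The dual swaps V and F and preserves E: V′ = F = 42, E′ = E = 63, F′ = V = 23.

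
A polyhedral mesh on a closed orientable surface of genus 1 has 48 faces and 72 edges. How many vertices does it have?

24

For a closed orientable surface of genus 1, χ = 2 − 2·1 = 0.
V = 0 + E − F = 0 + 72 − 48 = 24.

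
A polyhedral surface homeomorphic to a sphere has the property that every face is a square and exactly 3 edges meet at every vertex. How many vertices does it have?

Each face has 4 edges and each edge borders two faces, so 2E = 4F.
Each vertex has degree 3, so 3V = 2E and hence V = 4F/3.
Euler: V − E + F = 2 ⇒ (4F/3) − (4F/2) + F = 2.
Multiply by 6: (8 − 12 + 6)F = 12, i.e. 2F = 12.
So F = 6, E = 4·6/2 = 12, V = 4·6/3 = 8.

8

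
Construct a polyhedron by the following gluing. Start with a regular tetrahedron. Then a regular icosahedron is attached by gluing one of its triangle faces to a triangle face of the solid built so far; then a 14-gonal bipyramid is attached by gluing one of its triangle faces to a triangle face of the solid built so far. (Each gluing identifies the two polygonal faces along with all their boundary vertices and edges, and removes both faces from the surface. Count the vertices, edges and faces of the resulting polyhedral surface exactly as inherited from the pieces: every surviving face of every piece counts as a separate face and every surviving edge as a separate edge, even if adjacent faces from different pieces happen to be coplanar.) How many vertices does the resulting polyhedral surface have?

26

A regular tetrahedron: V=4, E=6, F=4.
Attach a regular icosahedron (V=12, E=30, F=20) along a 3-gon: merge 3 vertices and 3 edges, delete both glued faces → V=13, E=33, F=22.
Attach a 14-gonal bipyramid (V=16, E=42, F=28) along a 3-gon: merge 3 vertices and 3 edges, delete both glued faces → V=26, E=72, F=48.
Check: V − E + F = 26 − 72 + 48 = 2.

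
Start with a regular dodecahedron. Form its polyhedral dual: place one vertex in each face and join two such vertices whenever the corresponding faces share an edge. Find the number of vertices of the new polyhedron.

The base solid has V = 20, E = 30, F = 12.
The dual swaps V and F and preserves E: V′ = F = 12, E′ = E = 30, F′ = V = 20.

12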